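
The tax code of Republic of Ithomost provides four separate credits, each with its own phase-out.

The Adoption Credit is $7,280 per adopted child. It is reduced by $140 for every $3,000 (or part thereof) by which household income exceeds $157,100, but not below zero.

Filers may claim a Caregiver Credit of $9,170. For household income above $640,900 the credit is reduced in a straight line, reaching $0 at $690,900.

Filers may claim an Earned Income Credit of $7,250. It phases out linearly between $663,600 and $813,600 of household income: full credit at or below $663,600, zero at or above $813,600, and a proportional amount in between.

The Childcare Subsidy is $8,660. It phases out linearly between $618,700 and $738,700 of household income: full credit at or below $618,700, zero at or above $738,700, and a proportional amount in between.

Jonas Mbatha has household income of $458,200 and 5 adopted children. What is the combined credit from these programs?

$47,340

Adoption Credit: base = 5 × $7,280 = $36,400. income exceeds $157,100 by $301,100, which is 101 full-or-partial $3,000 increments; reduction = 101 × $140 = $14,140, leaving $22,260.
Caregiver Credit: $458,200 is at or below the $640,900 threshold, so the full $9,170 applies.
Earned Income Credit: $458,200 is at or below the $663,600 threshold, so the full $7,250 applies.
Childcare Subsidy: $458,200 is at or below the $618,700 threshold, so the full $8,660 applies.
Total: $22,260 + $9,170 + $7,250 + $8,660 = $47,340.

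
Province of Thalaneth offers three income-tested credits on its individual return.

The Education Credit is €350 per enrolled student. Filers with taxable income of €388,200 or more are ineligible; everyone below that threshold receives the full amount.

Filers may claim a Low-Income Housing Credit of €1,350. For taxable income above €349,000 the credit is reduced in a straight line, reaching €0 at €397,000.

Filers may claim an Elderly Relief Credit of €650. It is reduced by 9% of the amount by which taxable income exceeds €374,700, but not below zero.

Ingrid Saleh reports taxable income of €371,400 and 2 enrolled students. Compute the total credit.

€2,070

Education Credit: base = 2 × €350 = €700. €371,400 is below the €388,200 cutoff, so the full €700 applies.
Low-Income Housing Credit: €371,400 is €22,400 into a €48,000 phase-out range, leaving 25,600/48,000 of the credit: €1,350 × 25,600/48,000 = €720.
Elderly Relief Credit: €371,400 is at or below the €374,700 threshold, so the full €650 applies.
Total: €700 + €720 + €650 = €2,070.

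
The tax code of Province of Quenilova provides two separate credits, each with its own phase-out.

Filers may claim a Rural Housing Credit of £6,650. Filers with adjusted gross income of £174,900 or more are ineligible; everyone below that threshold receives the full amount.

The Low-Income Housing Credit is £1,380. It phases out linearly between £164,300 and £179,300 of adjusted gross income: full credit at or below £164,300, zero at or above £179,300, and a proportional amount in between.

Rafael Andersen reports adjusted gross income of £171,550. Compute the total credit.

Rural Housing Credit: £171,550 is below the £174,900 cutoff, so the full £6,650 applies.
Low-Income Housing Credit: £171,550 is £7,250 into a £15,000 phase-out range, leaving 7,750/15,000 of the credit: £1,380 × 7,750/15,000 = £713.
Total: £6,650 + £713 = £7,363.

£7,363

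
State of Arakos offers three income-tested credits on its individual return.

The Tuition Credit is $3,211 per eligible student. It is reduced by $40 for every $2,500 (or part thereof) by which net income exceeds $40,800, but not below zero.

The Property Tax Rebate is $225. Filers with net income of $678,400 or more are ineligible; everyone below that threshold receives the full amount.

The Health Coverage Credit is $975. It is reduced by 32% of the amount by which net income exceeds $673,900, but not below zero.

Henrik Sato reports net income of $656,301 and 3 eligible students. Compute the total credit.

Tuition Credit: base = 3 × $3,211 = $9,633. income exceeds $40,800 by $615,501 → 247 increments × $40 = $9,880 ≥ base, so the credit is $0.
Property Tax Rebate: $656,301 is below the $678,400 cutoff, so the full $225 applies.
Health Coverage Credit: $656,301 is at or below the $673,900 threshold, so the full $975 applies.
Total: $0 + $225 + $975 = $1,200.

$1,200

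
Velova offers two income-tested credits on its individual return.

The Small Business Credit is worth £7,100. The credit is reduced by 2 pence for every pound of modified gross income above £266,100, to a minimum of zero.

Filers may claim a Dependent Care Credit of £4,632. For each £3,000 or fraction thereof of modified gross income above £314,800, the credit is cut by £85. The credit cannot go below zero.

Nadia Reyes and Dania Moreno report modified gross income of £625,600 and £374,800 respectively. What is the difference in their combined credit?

£7,858

Nadia (£625,600): Small Business Credit: 2% of the £359,500 excess over £266,100 is £7,190 ≥ base, so the credit is £0. Dependent Care Credit: income exceeds £314,800 by £310,800 → 104 increments × £85 = £8,840 ≥ base, so the credit is £0. total £0 + £0 = £0
Dania (£374,800): Small Business Credit: 2% of the £108,700 excess over £266,100 is £2,174; credit = £7,100 − £2,174 = £4,926. Dependent Care Credit: income exceeds £314,800 by £60,000, which is 20 full-or-partial £3,000 increments; reduction = 20 × £85 = £1,700, leaving £2,932. total £4,926 + £2,932 = £7,858
Difference: |£0 − £7,858| = £7,858.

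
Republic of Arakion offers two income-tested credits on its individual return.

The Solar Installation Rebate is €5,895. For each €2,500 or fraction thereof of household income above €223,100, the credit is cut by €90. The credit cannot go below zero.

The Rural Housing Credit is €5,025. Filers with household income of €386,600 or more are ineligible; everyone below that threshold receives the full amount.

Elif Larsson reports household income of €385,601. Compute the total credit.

€5,025

Solar Installation Rebate: income exceeds €223,100 by €162,501 → 66 increments × €90 = €5,940 ≥ base, so the credit is €0.
Rural Housing Credit: €385,601 is below the €386,600 cutoff, so the full €5,025 applies.
Total: €0 + €5,025 = €5,025.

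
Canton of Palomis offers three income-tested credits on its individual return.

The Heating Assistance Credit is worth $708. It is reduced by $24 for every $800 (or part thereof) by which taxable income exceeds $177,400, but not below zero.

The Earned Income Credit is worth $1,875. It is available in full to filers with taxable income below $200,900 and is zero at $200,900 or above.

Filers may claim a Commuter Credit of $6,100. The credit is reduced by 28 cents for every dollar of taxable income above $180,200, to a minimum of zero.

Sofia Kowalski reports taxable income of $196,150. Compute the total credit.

$3,641

Heating Assistance Credit: income exceeds $177,400 by $18,750, which is 24 full-or-partial $800 increments; reduction = 24 × $24 = $576, leaving $132.
Earned Income Credit: $196,150 is below the $200,900 cutoff, so the full $1,875 applies.
Commuter Credit: 28% of the $15,950 excess over $180,200 is $4,466; credit = $6,100 − $4,466 = $1,634.
Total: $132 + $1,875 + $1,634 = $3,641.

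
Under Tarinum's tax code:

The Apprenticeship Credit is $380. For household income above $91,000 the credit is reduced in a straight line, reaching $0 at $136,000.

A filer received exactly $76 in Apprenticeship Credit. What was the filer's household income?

$127,000

$76 is 76/380 of the full $380, so 304/380 of the $45,000 range has been used: income = $91,000 + $45,000 × 304/380 = $127,000.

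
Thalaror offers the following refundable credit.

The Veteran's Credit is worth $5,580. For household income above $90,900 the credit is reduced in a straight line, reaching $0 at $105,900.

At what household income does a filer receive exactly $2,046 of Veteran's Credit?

$2,046 is 2,046/5,580 of the full $5,580, so 3,534/5,580 of the $15,000 range has been used: income = $90,900 + $15,000 × 3,534/5,580 = $100,400.

$100,400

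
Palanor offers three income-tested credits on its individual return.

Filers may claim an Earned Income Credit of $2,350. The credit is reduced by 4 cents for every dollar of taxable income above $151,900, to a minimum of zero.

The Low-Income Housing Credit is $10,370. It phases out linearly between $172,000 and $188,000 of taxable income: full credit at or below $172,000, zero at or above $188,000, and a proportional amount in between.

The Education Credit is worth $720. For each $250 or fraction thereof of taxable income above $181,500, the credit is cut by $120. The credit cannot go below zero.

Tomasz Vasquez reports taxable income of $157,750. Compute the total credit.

Earned Income Credit: 4% of the $5,850 excess over $151,900 is $234; credit = $2,350 − $234 = $2,116.
Low-Income Housing Credit: $157,750 is at or below the $172,000 threshold, so the full $10,370 applies.
Education Credit: $157,750 is at or below the $181,500 threshold, so the full $720 applies.
Total: $2,116 + $10,370 + $720 = $13,206.

$13,206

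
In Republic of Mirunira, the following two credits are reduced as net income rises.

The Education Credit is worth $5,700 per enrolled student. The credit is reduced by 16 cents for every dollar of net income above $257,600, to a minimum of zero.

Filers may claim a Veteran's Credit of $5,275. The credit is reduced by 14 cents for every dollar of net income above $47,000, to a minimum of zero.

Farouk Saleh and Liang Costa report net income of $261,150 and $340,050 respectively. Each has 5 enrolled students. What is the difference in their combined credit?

$12,624

Farouk ($261,150): Education Credit: base = 5 × $5,700 = $28,500. 16% of the $3,550 excess over $257,600 is $568; credit = $28,500 − $568 = $27,932. Veteran's Credit: 14% of the $214,150 excess over $47,000 is $29,981 ≥ base, so the credit is $0. total $27,932 + $0 = $27,932
Liang ($340,050): Education Credit: base = 5 × $5,700 = $28,500. 16% of the $82,450 excess over $257,600 is $13,192; credit = $28,500 − $13,192 = $15,308. Veteran's Credit: 14% of the $293,050 excess over $47,000 is $41,027 ≥ base, so the credit is $0. total $15,308 + $0 = $15,308
Difference: |$27,932 − $15,308| = $12,624.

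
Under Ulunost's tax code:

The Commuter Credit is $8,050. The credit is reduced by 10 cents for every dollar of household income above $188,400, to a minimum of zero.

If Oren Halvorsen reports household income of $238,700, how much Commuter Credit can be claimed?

Commuter Credit: 10% of the $50,300 excess over $188,400 is $5,030; credit = $8,050 − $5,030 = $3,020.

$3,020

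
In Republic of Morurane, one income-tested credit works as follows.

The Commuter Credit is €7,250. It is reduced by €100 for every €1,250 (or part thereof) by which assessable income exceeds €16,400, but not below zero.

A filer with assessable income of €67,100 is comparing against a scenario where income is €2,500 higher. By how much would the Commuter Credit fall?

At €67,100 — income exceeds €16,400 by €50,700, which is 41 full-or-partial €1,250 increments; reduction = 41 × €100 = €4,100, leaving €3,150.
At €69,600 — income exceeds €16,400 by €53,200, which is 43 full-or-partial €1,250 increments; reduction = 43 × €100 = €4,300, leaving €2,950.
Lost: €3,150 − €2,950 = €200.

€200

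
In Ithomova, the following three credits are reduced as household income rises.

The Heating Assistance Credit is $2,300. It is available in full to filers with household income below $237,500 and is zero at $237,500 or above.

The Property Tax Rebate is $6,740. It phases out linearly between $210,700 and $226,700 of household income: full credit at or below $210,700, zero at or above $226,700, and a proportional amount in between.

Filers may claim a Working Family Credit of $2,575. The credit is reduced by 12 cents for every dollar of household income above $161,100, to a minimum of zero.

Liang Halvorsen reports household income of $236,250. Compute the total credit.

$2,300

Heating Assistance Credit: $236,250 is below the $237,500 cutoff, so the full $2,300 applies.
Property Tax Rebate: $236,250 is at or above $226,700, so the credit is $0.
Working Family Credit: 12% of the $75,150 excess over $161,100 is $9,018 ≥ base, so the credit is $0.
Total: $2,300 + $0 + $0 = $2,300.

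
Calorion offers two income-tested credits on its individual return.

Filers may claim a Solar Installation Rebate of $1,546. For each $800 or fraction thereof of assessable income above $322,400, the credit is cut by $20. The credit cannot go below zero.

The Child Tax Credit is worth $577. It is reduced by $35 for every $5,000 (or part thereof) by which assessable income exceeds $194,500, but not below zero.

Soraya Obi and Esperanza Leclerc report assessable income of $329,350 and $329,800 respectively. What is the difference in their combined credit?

Soraya ($329,350): Solar Installation Rebate: income exceeds $322,400 by $6,950, which is 9 full-or-partial $800 increments; reduction = 9 × $20 = $180, leaving $1,366. Child Tax Credit: income exceeds $194,500 by $134,850 → 27 increments × $35 = $945 ≥ base, so the credit is $0. total $1,366 + $0 = $1,366
Esperanza ($329,800): Solar Installation Rebate: income exceeds $322,400 by $7,400, which is 10 full-or-partial $800 increments; reduction = 10 × $20 = $200, leaving $1,346. Child Tax Credit: income exceeds $194,500 by $135,300 → 28 increments × $35 = $980 ≥ base, so the credit is $0. total $1,346 + $0 = $1,346
Difference: |$1,366 − $1,346| = $20.

$20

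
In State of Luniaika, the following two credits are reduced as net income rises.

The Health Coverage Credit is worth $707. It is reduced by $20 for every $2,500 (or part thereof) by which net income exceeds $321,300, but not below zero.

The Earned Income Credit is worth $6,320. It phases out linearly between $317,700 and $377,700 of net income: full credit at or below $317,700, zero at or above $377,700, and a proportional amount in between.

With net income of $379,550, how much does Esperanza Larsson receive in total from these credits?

$227

Health Coverage Credit: income exceeds $321,300 by $58,250, which is 24 full-or-partial $2,500 increments; reduction = 24 × $20 = $480, leaving $227.
Earned Income Credit: $379,550 is at or above $377,700, so the credit is $0.
Total: $227 + $0 = $227.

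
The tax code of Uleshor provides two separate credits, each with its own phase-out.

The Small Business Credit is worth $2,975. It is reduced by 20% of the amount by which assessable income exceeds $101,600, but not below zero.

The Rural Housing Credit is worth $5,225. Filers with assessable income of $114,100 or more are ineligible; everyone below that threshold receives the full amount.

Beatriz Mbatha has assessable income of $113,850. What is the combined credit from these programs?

Small Business Credit: 20% of the $12,250 excess over $101,600 is $2,450; credit = $2,975 − $2,450 = $525.
Rural Housing Credit: $113,850 is below the $114,100 cutoff, so the full $5,225 applies.
Total: $525 + $5,225 = $5,750.

$5,750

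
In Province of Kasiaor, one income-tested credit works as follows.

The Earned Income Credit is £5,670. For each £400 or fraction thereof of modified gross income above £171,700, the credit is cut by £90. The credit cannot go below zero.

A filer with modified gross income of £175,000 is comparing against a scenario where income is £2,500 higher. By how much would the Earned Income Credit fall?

£540

At £175,000 — income exceeds £171,700 by £3,300, which is 9 full-or-partial £400 increments; reduction = 9 × £90 = £810, leaving £4,860.
At £177,500 — income exceeds £171,700 by £5,800, which is 15 full-or-partial £400 increments; reduction = 15 × £90 = £1,350, leaving £4,320.
Lost: £4,860 − £4,320 = £540.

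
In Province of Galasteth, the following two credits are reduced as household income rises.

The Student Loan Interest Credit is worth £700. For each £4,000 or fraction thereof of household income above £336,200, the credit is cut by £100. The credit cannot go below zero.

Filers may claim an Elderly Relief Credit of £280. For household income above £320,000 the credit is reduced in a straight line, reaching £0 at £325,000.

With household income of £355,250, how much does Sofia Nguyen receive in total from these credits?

Student Loan Interest Credit: income exceeds £336,200 by £19,050, which is 5 full-or-partial £4,000 increments; reduction = 5 × £100 = £500, leaving £200.
Elderly Relief Credit: £355,250 is at or above £325,000, so the credit is £0.
Total: £200 + £0 = £200.

£200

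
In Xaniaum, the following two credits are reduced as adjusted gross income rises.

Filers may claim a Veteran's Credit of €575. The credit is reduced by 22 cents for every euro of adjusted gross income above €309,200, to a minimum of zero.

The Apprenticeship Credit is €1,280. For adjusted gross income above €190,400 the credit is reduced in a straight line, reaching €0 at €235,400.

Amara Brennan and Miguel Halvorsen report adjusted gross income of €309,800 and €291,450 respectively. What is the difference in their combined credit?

€132

Amara (€309,800): Veteran's Credit: 22% of the €600 excess over €309,200 is €132; credit = €575 − €132 = €443. Apprenticeship Credit: €309,800 is at or above €235,400, so the credit is €0. total €443 + €0 = €443
Miguel (€291,450): Veteran's Credit: €291,450 is at or below the €309,200 threshold, so the full €575 applies. Apprenticeship Credit: €291,450 is at or above €235,400, so the credit is €0. total €575 + €0 = €575
Difference: |€443 − €575| = €132.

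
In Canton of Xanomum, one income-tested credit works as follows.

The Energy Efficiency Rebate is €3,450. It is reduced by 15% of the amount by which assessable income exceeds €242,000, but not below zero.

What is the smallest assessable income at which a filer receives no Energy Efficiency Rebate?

€265,000

The credit falls by 15% of each euro above €242,000, so it reaches zero when the excess is €3,450 / 15% = €23,000: income = €242,000 + €23,000 = €265,000.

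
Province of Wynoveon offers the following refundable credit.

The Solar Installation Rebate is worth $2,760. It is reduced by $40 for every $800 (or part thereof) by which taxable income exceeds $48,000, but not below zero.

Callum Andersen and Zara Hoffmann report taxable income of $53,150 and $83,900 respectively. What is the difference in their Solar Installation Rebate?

Callum ($53,150): Solar Installation Rebate: income exceeds $48,000 by $5,150, which is 7 full-or-partial $800 increments; reduction = 7 × $40 = $280, leaving $2,480.
Zara ($83,900): Solar Installation Rebate: income exceeds $48,000 by $35,900, which is 45 full-or-partial $800 increments; reduction = 45 × $40 = $1,800, leaving $960.
Difference: |$2,480 − $960| = $1,520.

$1,520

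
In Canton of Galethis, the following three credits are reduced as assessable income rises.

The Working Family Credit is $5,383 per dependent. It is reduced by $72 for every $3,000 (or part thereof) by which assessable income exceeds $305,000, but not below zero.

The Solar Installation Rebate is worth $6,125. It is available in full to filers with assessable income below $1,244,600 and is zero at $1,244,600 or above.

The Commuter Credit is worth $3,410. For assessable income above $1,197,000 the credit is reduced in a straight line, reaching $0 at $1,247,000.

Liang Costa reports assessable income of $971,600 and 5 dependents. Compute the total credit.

Working Family Credit: base = 5 × $5,383 = $26,915. income exceeds $305,000 by $666,600, which is 223 full-or-partial $3,000 increments; reduction = 223 × $72 = $16,056, leaving $10,859.
Solar Installation Rebate: $971,600 is below the $1,244,600 cutoff, so the full $6,125 applies.
Commuter Credit: $971,600 is at or below the $1,197,000 threshold, so the full $3,410 applies.
Total: $10,859 + $6,125 + $3,410 = $20,394.

$20,394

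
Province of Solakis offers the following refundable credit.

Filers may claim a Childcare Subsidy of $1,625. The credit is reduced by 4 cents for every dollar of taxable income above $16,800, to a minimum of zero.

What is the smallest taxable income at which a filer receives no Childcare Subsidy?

$57,425

The credit falls by 4% of each dollar above $16,800, so it reaches zero when the excess is $1,625 / 4% = $40,625: income = $16,800 + $40,625 = $57,425.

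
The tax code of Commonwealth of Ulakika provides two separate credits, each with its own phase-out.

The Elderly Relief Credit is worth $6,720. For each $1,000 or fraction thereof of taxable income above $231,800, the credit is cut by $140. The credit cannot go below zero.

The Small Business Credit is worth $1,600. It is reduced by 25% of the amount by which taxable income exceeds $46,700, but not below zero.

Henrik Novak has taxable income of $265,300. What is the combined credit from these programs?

Elderly Relief Credit: income exceeds $231,800 by $33,500, which is 34 full-or-partial $1,000 increments; reduction = 34 × $140 = $4,760, leaving $1,960.
Small Business Credit: 25% of the $218,600 excess over $46,700 is $54,650 ≥ base, so the credit is $0.
Total: $1,960 + $0 = $1,960.

$1,960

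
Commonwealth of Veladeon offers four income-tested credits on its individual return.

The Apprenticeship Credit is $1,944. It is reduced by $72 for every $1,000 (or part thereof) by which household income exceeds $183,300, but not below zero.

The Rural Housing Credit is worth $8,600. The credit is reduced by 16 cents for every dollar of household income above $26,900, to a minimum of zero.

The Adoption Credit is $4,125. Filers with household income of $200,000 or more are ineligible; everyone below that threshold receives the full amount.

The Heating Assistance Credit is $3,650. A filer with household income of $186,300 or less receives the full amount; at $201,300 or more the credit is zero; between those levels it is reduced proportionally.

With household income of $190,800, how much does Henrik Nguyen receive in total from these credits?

$8,048

Apprenticeship Credit: income exceeds $183,300 by $7,500, which is 8 full-or-partial $1,000 increments; reduction = 8 × $72 = $576, leaving $1,368.
Rural Housing Credit: 16% of the $163,900 excess over $26,900 is $26,224 ≥ base, so the credit is $0.
Adoption Credit: $190,800 is below the $200,000 cutoff, so the full $4,125 applies.
Heating Assistance Credit: $190,800 is $4,500 into a $15,000 phase-out range, leaving 10,500/15,000 of the credit: $3,650 × 10,500/15,000 = $2,555.
Total: $1,368 + $0 + $4,125 + $2,555 = $8,048.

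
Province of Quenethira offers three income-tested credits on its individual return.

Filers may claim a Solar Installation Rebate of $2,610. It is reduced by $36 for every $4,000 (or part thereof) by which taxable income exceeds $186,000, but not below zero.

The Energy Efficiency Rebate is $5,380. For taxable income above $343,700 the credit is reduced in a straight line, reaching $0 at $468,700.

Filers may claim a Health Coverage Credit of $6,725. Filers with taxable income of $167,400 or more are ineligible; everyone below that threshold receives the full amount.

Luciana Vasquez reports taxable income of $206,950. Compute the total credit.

Solar Installation Rebate: income exceeds $186,000 by $20,950, which is 6 full-or-partial $4,000 increments; reduction = 6 × $36 = $216, leaving $2,394.
Energy Efficiency Rebate: $206,950 is at or below the $343,700 threshold, so the full $5,380 applies.
Health Coverage Credit: $206,950 meets or exceeds the $167,400 cutoff, so the credit is $0.
Total: $2,394 + $5,380 + $0 = $7,774.

$7,774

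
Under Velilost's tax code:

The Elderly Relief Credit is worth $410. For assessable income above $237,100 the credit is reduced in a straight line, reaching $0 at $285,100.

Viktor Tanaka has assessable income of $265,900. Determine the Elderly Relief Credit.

Elderly Relief Credit: $265,900 is $28,800 into a $48,000 phase-out range, leaving 19,200/48,000 of the credit: $410 × 19,200/48,000 = $164.

$164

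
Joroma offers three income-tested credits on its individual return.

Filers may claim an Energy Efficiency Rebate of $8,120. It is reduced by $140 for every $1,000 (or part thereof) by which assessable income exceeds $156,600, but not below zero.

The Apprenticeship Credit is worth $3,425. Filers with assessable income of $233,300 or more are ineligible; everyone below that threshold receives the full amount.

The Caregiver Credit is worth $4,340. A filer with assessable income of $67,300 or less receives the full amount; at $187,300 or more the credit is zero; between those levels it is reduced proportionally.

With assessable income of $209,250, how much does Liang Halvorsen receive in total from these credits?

$4,125

Energy Efficiency Rebate: income exceeds $156,600 by $52,650, which is 53 full-or-partial $1,000 increments; reduction = 53 × $140 = $7,420, leaving $700.
Apprenticeship Credit: $209,250 is below the $233,300 cutoff, so the full $3,425 applies.
Caregiver Credit: $209,250 is at or above $187,300, so the credit is $0.
Total: $700 + $3,425 + $0 = $4,125.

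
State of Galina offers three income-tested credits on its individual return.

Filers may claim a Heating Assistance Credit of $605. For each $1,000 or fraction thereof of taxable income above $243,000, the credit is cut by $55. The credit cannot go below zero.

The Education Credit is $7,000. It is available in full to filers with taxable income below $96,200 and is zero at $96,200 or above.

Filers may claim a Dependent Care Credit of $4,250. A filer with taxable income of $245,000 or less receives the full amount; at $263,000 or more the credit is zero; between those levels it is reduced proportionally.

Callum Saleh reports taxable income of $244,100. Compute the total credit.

$4,745

Heating Assistance Credit: income exceeds $243,000 by $1,100, which is 2 full-or-partial $1,000 increments; reduction = 2 × $55 = $110, leaving $495.
Education Credit: $244,100 meets or exceeds the $96,200 cutoff, so the credit is $0.
Dependent Care Credit: $244,100 is at or below the $245,000 threshold, so the full $4,250 applies.
Total: $495 + $0 + $4,250 = $4,745.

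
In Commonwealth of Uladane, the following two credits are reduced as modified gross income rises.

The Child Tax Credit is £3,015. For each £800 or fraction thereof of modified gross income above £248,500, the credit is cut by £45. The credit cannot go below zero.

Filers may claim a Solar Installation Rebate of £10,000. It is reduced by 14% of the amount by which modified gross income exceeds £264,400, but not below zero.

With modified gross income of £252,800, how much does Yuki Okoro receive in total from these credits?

Child Tax Credit: income exceeds £248,500 by £4,300, which is 6 full-or-partial £800 increments; reduction = 6 × £45 = £270, leaving £2,745.
Solar Installation Rebate: £252,800 is at or below the £264,400 threshold, so the full £10,000 applies.
Total: £2,745 + £10,000 = £12,745.

£12,745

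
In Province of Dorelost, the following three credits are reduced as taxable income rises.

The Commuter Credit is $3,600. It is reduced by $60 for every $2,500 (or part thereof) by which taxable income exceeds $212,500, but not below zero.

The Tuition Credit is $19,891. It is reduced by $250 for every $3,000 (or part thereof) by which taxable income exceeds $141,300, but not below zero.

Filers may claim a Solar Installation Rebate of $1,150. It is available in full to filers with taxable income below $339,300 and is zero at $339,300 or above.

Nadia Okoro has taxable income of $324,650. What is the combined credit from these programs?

Commuter Credit: income exceeds $212,500 by $112,150, which is 45 full-or-partial $2,500 increments; reduction = 45 × $60 = $2,700, leaving $900.
Tuition Credit: income exceeds $141,300 by $183,350, which is 62 full-or-partial $3,000 increments; reduction = 62 × $250 = $15,500, leaving $4,391.
Solar Installation Rebate: $324,650 is below the $339,300 cutoff, so the full $1,150 applies.
Total: $900 + $4,391 + $1,150 = $6,441.

$6,441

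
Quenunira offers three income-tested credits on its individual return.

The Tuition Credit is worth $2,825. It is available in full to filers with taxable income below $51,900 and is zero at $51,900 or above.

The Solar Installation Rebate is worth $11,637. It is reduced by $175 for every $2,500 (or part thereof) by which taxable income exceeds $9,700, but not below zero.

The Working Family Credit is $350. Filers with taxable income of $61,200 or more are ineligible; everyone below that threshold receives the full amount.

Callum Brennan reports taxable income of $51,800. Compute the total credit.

Tuition Credit: $51,800 is below the $51,900 cutoff, so the full $2,825 applies.
Solar Installation Rebate: income exceeds $9,700 by $42,100, which is 17 full-or-partial $2,500 increments; reduction = 17 × $175 = $2,975, leaving $8,662.
Working Family Credit: $51,800 is below the $61,200 cutoff, so the full $350 applies.
Total: $2,825 + $8,662 + $350 = $11,837.

$11,837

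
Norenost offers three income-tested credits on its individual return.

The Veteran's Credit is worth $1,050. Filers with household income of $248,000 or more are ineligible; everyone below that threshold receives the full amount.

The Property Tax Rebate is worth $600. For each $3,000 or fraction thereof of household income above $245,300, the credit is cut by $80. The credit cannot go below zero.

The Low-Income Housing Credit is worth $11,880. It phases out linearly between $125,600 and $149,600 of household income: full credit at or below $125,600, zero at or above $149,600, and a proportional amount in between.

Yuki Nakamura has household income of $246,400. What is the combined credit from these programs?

$1,570

Veteran's Credit: $246,400 is below the $248,000 cutoff, so the full $1,050 applies.
Property Tax Rebate: income exceeds $245,300 by $1,100, which is 1 full-or-partial $3,000 increment; reduction = 1 × $80 = $80, leaving $520.
Low-Income Housing Credit: $246,400 is at or above $149,600, so the credit is $0.
Total: $1,050 + $520 + $0 = $1,570.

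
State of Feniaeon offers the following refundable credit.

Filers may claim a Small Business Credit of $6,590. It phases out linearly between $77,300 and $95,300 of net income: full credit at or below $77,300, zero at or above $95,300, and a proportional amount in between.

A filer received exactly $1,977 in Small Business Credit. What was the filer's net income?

$1,977 is 1,977/6,590 of the full $6,590, so 4,613/6,590 of the $18,000 range has been used: income = $77,300 + $18,000 × 4,613/6,590 = $89,900.

$89,900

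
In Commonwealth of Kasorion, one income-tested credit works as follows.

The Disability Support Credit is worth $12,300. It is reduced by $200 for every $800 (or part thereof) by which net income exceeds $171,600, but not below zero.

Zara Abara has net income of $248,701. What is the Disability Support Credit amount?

$0

Disability Support Credit: income exceeds $171,600 by $77,101 → 97 increments × $200 = $19,400 ≥ base, so the credit is $0.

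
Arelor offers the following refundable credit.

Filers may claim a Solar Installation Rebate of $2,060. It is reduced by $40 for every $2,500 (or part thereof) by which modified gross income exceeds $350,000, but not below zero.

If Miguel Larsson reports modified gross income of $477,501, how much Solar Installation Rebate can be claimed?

$0

Solar Installation Rebate: income exceeds $350,000 by $127,501 → 52 increments × $40 = $2,080 ≥ base, so the credit is $0.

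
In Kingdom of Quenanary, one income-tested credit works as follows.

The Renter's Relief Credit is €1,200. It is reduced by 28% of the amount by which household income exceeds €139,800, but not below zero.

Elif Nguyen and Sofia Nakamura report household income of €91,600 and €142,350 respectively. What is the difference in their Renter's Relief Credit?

Elif (€91,600): Renter's Relief Credit: €91,600 is at or below the €139,800 threshold, so the full €1,200 applies.
Sofia (€142,350): Renter's Relief Credit: 28% of the €2,550 excess over €139,800 is €714; credit = €1,200 − €714 = €486.
Difference: |€1,200 − €486| = €714.

€714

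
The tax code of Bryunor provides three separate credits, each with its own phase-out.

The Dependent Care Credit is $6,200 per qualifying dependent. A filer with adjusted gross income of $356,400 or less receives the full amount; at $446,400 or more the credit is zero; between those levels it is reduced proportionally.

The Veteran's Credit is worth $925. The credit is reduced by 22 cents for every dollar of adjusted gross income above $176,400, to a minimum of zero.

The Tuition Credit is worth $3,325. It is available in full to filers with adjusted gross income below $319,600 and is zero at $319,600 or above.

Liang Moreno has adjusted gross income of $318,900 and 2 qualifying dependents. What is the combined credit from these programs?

Dependent Care Credit: base = 2 × $6,200 = $12,400. $318,900 is at or below the $356,400 threshold, so the full $12,400 applies.
Veteran's Credit: 22% of the $142,500 excess over $176,400 is $31,350 ≥ base, so the credit is $0.
Tuition Credit: $318,900 is below the $319,600 cutoff, so the full $3,325 applies.
Total: $12,400 + $0 + $3,325 = $15,725.

$15,725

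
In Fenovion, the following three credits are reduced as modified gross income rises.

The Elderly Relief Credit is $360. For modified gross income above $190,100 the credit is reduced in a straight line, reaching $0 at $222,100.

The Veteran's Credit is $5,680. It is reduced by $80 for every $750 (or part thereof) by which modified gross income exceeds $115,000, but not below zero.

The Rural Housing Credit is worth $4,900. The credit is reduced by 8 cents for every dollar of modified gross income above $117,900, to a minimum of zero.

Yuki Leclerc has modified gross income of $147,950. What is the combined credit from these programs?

Elderly Relief Credit: $147,950 is at or below the $190,100 threshold, so the full $360 applies.
Veteran's Credit: income exceeds $115,000 by $32,950, which is 44 full-or-partial $750 increments; reduction = 44 × $80 = $3,520, leaving $2,160.
Rural Housing Credit: 8% of the $30,050 excess over $117,900 is $2,404; credit = $4,900 − $2,404 = $2,496.
Total: $360 + $2,160 + $2,496 = $5,016.

$5,016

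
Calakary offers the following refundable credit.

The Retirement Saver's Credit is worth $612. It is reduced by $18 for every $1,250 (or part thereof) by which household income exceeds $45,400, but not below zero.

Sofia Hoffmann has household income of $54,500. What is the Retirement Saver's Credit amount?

Retirement Saver's Credit: income exceeds $45,400 by $9,100, which is 8 full-or-partial $1,250 increments; reduction = 8 × $18 = $144, leaving $468.

$468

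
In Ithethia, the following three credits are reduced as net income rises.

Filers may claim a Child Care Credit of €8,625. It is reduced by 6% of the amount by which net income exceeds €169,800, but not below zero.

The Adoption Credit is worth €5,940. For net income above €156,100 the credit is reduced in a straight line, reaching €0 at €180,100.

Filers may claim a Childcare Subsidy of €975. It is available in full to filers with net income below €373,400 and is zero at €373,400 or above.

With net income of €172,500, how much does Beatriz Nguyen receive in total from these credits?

Child Care Credit: 6% of the €2,700 excess over €169,800 is €162; credit = €8,625 − €162 = €8,463.
Adoption Credit: €172,500 is €16,400 into a €24,000 phase-out range, leaving 7,600/24,000 of the credit: €5,940 × 7,600/24,000 = €1,881.
Childcare Subsidy: €172,500 is below the €373,400 cutoff, so the full €975 applies.
Total: €8,463 + €1,881 + €975 = €11,319.

€11,319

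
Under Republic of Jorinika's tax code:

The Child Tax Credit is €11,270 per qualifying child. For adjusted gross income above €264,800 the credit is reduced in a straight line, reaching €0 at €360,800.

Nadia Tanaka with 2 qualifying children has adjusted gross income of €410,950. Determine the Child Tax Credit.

Child Tax Credit: base = 2 × €11,270 = €22,540. €410,950 is at or above €360,800, so the credit is €0.

€0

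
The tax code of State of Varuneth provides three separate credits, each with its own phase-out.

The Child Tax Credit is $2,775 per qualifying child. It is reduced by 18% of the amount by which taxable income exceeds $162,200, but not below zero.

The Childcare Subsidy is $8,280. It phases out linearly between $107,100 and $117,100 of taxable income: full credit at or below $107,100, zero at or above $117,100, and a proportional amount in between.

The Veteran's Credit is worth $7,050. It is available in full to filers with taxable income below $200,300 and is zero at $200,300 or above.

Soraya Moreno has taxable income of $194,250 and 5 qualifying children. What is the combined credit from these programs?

Child Tax Credit: base = 5 × $2,775 = $13,875. 18% of the $32,050 excess over $162,200 is $5,769; credit = $13,875 − $5,769 = $8,106.
Childcare Subsidy: $194,250 is at or above $117,100, so the credit is $0.
Veteran's Credit: $194,250 is below the $200,300 cutoff, so the full $7,050 applies.
Total: $8,106 + $0 + $7,050 = $15,156.

$15,156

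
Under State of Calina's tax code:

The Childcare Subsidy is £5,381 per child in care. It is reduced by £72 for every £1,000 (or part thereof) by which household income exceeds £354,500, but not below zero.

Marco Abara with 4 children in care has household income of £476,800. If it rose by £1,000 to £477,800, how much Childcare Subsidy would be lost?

At £476,800 — base = 4 × £5,381 = £21,524. income exceeds £354,500 by £122,300, which is 123 full-or-partial £1,000 increments; reduction = 123 × £72 = £8,856, leaving £12,668.
At £477,800 — base = 4 × £5,381 = £21,524. income exceeds £354,500 by £123,300, which is 124 full-or-partial £1,000 increments; reduction = 124 × £72 = £8,928, leaving £12,596.
Lost: £12,668 − £12,596 = £72.

£72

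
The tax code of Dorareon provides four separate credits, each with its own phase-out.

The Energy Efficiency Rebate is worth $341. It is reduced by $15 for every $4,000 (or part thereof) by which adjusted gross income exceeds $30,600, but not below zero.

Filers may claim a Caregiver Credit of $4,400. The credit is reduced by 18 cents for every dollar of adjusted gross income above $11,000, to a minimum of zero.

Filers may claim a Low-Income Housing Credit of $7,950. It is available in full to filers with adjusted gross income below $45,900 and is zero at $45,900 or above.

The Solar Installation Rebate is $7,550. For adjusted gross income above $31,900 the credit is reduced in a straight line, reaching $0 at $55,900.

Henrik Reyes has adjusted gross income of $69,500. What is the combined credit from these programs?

Energy Efficiency Rebate: income exceeds $30,600 by $38,900, which is 10 full-or-partial $4,000 increments; reduction = 10 × $15 = $150, leaving $191.
Caregiver Credit: 18% of the $58,500 excess over $11,000 is $10,530 ≥ base, so the credit is $0.
Low-Income Housing Credit: $69,500 meets or exceeds the $45,900 cutoff, so the credit is $0.
Solar Installation Rebate: $69,500 is at or above $55,900, so the credit is $0.
Total: $191 + $0 + $0 + $0 = $191.

$191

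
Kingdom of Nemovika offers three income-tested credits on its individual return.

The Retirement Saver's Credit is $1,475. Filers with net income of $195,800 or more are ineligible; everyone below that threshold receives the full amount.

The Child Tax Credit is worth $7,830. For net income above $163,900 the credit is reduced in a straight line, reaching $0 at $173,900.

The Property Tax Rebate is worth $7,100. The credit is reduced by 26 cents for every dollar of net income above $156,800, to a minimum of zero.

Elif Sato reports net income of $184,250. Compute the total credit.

Retirement Saver's Credit: $184,250 is below the $195,800 cutoff, so the full $1,475 applies.
Child Tax Credit: $184,250 is at or above $173,900, so the credit is $0.
Property Tax Rebate: 26% of the $27,450 excess over $156,800 is $7,137 ≥ base, so the credit is $0.
Total: $1,475 + $0 + $0 = $1,475.

$1,475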